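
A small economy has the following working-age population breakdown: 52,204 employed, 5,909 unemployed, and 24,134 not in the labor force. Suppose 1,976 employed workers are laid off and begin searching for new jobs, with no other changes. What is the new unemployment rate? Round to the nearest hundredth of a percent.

Initially, labor force = 52,204 + 5,909 = 58,113, so u = 5,909/58,113 = 10.17%.
After the change, employed falls and unemployed rises by 1,976; labor force unchanged → E = 50,228, U = 7,885, labor force = 58,113.
New unemployment rate = 7,885 / 58,113 = 13.57%.

New unemployment rate ≈ 13.57%.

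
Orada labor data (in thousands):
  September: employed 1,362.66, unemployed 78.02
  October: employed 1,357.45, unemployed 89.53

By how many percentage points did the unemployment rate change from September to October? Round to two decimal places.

The unemployment rate changed by +0.77 percentage points.

September: labor force = 1,362.66 + 78.02 = 1,440.68; u = 78.02/1,440.68 = 5.42%.
October: labor force = 1,357.45 + 89.53 = 1,446.98; u = 89.53/1,446.98 = 6.19%.
Change = 6.19% − 5.42% = +0.77 pp.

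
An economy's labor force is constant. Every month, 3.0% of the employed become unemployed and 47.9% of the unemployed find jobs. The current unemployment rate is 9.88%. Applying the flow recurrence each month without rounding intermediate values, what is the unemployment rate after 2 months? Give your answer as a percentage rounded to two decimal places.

Unemployment rate after two months ≈ 6.85%.

With a fixed labor force, u_{t+1} = u_t + s·(1−u_t) − f·u_t = u_t·(1−s−f) + s.
Here 1−s−f = 0.491 and s = 0.030.
u_1 = 0.098800 × 0.491 + 0.030 = 0.078511.
u_2 = 0.078511 × 0.491 + 0.030 = 0.068549.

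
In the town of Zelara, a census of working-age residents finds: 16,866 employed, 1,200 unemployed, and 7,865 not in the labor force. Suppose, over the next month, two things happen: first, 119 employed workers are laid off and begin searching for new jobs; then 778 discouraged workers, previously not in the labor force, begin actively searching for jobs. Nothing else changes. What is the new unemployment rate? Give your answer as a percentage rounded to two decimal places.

Initially, labor force = 16,866 + 1,200 = 18,066, so u = 1,200/18,066 = 6.64%.
After the first change, employed falls and unemployed rises by 119; labor force unchanged → E = 16,747, U = 1,319, labor force = 18,066.
After the second change, unemployed and labor force both rise by 778 → E = 16,747, U = 2,097, labor force = 18,844.
New unemployment rate = 2,097 / 18,844 = 11.13%.

New unemployment rate ≈ 11.13%.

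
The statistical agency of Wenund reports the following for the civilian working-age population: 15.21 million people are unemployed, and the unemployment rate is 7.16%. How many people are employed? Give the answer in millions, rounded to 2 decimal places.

About 197.22 million are employed.

Labor force = U / u = 15.21 / 0.0716 ≈ 212.43 million.
Employed = labor force − unemployed = 212.43 − 15.21 = 197.22 million.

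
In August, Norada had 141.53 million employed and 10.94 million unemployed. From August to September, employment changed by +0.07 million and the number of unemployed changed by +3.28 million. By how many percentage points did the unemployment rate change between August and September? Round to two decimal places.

The unemployment rate changed by +1.95 percentage points.

August: labor force = 141.53 + 10.94 = 152.47; u = 10.94/152.47 = 7.18%.
September: labor force = 141.60 + 14.22 = 155.82; u = 14.22/155.82 = 9.13%.
Change = 9.13% − 7.18% = +1.95 pp.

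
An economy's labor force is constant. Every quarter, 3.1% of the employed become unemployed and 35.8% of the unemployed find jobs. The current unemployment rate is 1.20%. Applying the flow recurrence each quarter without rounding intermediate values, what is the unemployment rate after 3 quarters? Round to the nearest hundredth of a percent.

With a fixed labor force, u_{t+1} = u_t + s·(1−u_t) − f·u_t = u_t·(1−s−f) + s.
Here 1−s−f = 0.611 and s = 0.031.
u_1 = 0.012000 × 0.611 + 0.031 = 0.038332.
u_2 = 0.038332 × 0.611 + 0.031 = 0.054421.
u_3 = 0.054421 × 0.611 + 0.031 = 0.064251.

Unemployment rate after three quarters ≈ 6.43%.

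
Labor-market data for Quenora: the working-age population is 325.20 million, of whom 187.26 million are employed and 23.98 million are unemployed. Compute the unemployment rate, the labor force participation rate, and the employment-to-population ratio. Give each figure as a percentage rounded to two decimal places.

Labor force = employed + unemployed = 187.26 + 23.98 = 211.24 million.
Unemployment rate = 23.98 / 211.24 = 11.35%.
Labor force participation rate = 211.24 / 325.20 = 64.96%.
Employment-population ratio = 187.26 / 325.20 = 57.58%.

Unemployment rate ≈ 11.35%; labor force participation rate ≈ 64.96%; employment-population ratio ≈ 57.58%.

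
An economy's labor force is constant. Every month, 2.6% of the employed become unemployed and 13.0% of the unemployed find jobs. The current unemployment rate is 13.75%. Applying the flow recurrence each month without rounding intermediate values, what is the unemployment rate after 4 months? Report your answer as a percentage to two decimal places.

With a fixed labor force, u_{t+1} = u_t + s·(1−u_t) − f·u_t = u_t·(1−s−f) + s.
Here 1−s−f = 0.844 and s = 0.026.
u_1 = 0.137500 × 0.844 + 0.026 = 0.142050.
u_2 = 0.142050 × 0.844 + 0.026 = 0.145890.
u_3 = 0.145890 × 0.844 + 0.026 = 0.149131.
u_4 = 0.149131 × 0.844 + 0.026 = 0.151867.

Unemployment rate after four months ≈ 15.19%.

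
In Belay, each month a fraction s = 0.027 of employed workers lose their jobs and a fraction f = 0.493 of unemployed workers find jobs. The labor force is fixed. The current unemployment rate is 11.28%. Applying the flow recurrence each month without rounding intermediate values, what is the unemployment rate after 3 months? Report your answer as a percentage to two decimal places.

Unemployment rate after three months ≈ 5.87%.

With a fixed labor force, u_{t+1} = u_t + s·(1−u_t) − f·u_t = u_t·(1−s−f) + s.
Here 1−s−f = 0.480 and s = 0.027.
u_1 = 0.112800 × 0.480 + 0.027 = 0.081144.
u_2 = 0.081144 × 0.480 + 0.027 = 0.065949.
u_3 = 0.065949 × 0.480 + 0.027 = 0.058656.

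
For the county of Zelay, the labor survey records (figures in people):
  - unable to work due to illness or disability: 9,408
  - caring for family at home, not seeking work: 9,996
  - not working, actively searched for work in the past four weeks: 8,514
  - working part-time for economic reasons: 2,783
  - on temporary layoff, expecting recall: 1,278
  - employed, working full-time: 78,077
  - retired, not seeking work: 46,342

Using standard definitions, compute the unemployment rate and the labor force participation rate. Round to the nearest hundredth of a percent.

Unemployment rate ≈ 10.80%; labor force participation rate ≈ 57.96%.

Employed = 2,783 + 78,077 = 80,860 (anyone who worked, including part-time for economic reasons, counts as employed).
Unemployed = 8,514 + 1,278 = 9,792 (jobless and actively searching, or on temporary layoff).
Labor force = 80,860 + 9,792 = 90,652.
Not in labor force = 9,408 + 9,996 + 46,342 = 65,746 (those not working and not actively searching are outside the labor force).
Civilian working-age population = 90,652 + 65,746 = 156,398.
Unemployment rate = 9,792 / 90,652 = 10.80%.
Labor force participation rate = 90,652 / 156,398 = 57.96%.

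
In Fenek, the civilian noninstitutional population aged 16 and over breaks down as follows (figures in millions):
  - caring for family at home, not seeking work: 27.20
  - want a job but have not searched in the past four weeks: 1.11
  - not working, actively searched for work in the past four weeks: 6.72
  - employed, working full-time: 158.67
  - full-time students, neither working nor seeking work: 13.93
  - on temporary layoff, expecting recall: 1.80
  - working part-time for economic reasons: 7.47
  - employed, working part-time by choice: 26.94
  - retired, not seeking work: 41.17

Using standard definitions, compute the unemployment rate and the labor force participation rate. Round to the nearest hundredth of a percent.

Unemployment rate ≈ 4.23%; labor force participation rate ≈ 70.73%.

Employed = 158.67 + 7.47 + 26.94 = 193.08 million (anyone who worked, including part-time for economic reasons, counts as employed).
Unemployed = 6.72 + 1.80 = 8.52 million (jobless and actively searching, or on temporary layoff).
Labor force = 193.08 + 8.52 = 201.60 million.
Not in labor force = 27.20 + 1.11 + 13.93 + 41.17 = 83.41 million (those not working and not actively searching are outside the labor force — including those who want a job but have given up searching).
Civilian working-age population = 201.60 + 83.41 = 285.01 million.
Unemployment rate = 8.52 / 201.60 = 4.23%.
Labor force participation rate = 201.60 / 285.01 = 70.73%.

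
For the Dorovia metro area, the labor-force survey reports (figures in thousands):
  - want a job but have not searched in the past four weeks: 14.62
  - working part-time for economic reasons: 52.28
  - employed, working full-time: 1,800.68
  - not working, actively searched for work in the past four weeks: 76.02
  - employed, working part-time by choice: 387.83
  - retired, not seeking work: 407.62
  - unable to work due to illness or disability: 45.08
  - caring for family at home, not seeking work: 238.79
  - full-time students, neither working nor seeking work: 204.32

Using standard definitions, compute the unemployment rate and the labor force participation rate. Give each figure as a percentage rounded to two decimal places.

Employed = 52.28 + 1,800.68 + 387.83 = 2,240.79 thousand (anyone who worked, including part-time for economic reasons, counts as employed).
Unemployed = 76.02 thousand.
Labor force = 2,240.79 + 76.02 = 2,316.81 thousand.
Not in labor force = 14.62 + 407.62 + 45.08 + 238.79 + 204.32 = 910.43 thousand (those not working and not actively searching are outside the labor force — including those who want a job but have given up searching).
Civilian working-age population = 2,316.81 + 910.43 = 3,227.24 thousand.
Unemployment rate = 76.02 / 2,316.81 = 3.28%.
Labor force participation rate = 2,316.81 / 3,227.24 = 71.79%.

Unemployment rate ≈ 3.28%; labor force participation rate ≈ 71.79%.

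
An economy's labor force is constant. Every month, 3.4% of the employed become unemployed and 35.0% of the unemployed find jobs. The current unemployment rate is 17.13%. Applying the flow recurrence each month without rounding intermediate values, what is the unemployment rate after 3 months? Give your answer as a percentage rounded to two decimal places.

Unemployment rate after three months ≈ 10.79%.

With a fixed labor force, u_{t+1} = u_t + s·(1−u_t) − f·u_t = u_t·(1−s−f) + s.
Here 1−s−f = 0.616 and s = 0.034.
u_1 = 0.171300 × 0.616 + 0.034 = 0.139521.
u_2 = 0.139521 × 0.616 + 0.034 = 0.119945.
u_3 = 0.119945 × 0.616 + 0.034 = 0.107886.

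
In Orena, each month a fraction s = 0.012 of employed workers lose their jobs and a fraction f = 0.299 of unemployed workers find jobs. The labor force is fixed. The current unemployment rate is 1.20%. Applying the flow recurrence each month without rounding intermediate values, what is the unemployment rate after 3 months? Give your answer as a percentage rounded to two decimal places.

With a fixed labor force, u_{t+1} = u_t + s·(1−u_t) − f·u_t = u_t·(1−s−f) + s.
Here 1−s−f = 0.689 and s = 0.012.
u_1 = 0.012000 × 0.689 + 0.012 = 0.020268.
u_2 = 0.020268 × 0.689 + 0.012 = 0.025965.
u_3 = 0.025965 × 0.689 + 0.012 = 0.029890.

Unemployment rate after three months ≈ 2.99%.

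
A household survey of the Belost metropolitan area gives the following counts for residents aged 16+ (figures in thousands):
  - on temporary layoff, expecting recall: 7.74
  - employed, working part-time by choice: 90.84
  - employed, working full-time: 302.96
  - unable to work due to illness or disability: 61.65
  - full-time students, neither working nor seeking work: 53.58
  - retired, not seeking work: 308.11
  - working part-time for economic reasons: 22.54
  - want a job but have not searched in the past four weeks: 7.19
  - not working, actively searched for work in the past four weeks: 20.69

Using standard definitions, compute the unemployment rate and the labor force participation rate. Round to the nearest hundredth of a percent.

Employed = 90.84 + 302.96 + 22.54 = 416.34 thousand (anyone who worked, including part-time for economic reasons, counts as employed).
Unemployed = 7.74 + 20.69 = 28.43 thousand (jobless and actively searching, or on temporary layoff).
Labor force = 416.34 + 28.43 = 444.77 thousand.
Not in labor force = 61.65 + 53.58 + 308.11 + 7.19 = 430.53 thousand (those not working and not actively searching are outside the labor force — including those who want a job but have given up searching).
Civilian working-age population = 444.77 + 430.53 = 875.30 thousand.
Unemployment rate = 28.43 / 444.77 = 6.39%.
Labor force participation rate = 444.77 / 875.30 = 50.81%.

Unemployment rate ≈ 6.39%; labor force participation rate ≈ 50.81%.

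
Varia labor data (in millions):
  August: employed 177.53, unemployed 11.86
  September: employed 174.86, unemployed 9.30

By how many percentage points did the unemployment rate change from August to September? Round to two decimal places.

The unemployment rate changed by −1.21 percentage points.

August: labor force = 177.53 + 11.86 = 189.39; u = 11.86/189.39 = 6.26%.
September: labor force = 174.86 + 9.30 = 184.16; u = 9.30/184.16 = 5.05%.
Change = 5.05% − 6.26% = −1.21 pp.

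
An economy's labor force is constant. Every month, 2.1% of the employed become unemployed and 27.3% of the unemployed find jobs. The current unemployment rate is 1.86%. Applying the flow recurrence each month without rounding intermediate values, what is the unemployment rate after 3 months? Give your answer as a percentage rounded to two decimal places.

With a fixed labor force, u_{t+1} = u_t + s·(1−u_t) − f·u_t = u_t·(1−s−f) + s.
Here 1−s−f = 0.706 and s = 0.021.
u_1 = 0.018600 × 0.706 + 0.021 = 0.034132.
u_2 = 0.034132 × 0.706 + 0.021 = 0.045097.
u_3 = 0.045097 × 0.706 + 0.021 = 0.052838.

Unemployment rate after three months ≈ 5.28%.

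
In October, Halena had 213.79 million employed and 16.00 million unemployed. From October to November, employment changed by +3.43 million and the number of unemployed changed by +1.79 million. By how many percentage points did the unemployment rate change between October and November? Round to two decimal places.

The unemployment rate changed by +0.61 percentage points.

October: labor force = 213.79 + 16.00 = 229.79; u = 16.00/229.79 = 6.96%.
November: labor force = 217.22 + 17.79 = 235.01; u = 17.79/235.01 = 7.57%.
Change = 7.57% − 6.96% = +0.61 pp.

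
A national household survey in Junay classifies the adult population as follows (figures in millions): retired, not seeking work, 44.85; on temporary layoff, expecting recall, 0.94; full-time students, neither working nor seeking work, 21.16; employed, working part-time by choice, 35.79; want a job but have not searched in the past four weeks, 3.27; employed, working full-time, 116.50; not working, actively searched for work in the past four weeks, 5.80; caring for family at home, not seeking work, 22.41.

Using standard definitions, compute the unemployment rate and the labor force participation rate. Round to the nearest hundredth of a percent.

Employed = 35.79 + 116.50 = 152.29 million.
Unemployed = 0.94 + 5.80 = 6.74 million (jobless and actively searching, or on temporary layoff).
Labor force = 152.29 + 6.74 = 159.03 million.
Not in labor force = 44.85 + 21.16 + 3.27 + 22.41 = 91.69 million (those not working and not actively searching are outside the labor force — including those who want a job but have given up searching).
Civilian working-age population = 159.03 + 91.69 = 250.72 million.
Unemployment rate = 6.74 / 159.03 = 4.24%.
Labor force participation rate = 159.03 / 250.72 = 63.43%.

Unemployment rate ≈ 4.24%; labor force participation rate ≈ 63.43%.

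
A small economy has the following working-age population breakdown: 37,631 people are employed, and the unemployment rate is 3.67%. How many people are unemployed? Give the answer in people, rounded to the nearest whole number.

Let U be the number unemployed. The labor force is E + U, and U/(E+U) = 0.0367.
So U = 0.0367 × 37,631 / (1 − 0.0367) = 1381.06 / 0.9633 ≈ 1,434.

About 1,434 are unemployed.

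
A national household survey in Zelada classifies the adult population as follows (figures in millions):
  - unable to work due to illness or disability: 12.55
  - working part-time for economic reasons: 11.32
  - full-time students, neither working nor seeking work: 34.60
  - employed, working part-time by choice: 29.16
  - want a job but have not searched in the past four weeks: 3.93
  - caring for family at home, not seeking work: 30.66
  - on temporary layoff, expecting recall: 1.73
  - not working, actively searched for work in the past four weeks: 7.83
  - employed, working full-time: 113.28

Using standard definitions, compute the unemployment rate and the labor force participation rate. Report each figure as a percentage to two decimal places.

Employed = 11.32 + 29.16 + 113.28 = 153.76 million (anyone who worked, including part-time for economic reasons, counts as employed).
Unemployed = 1.73 + 7.83 = 9.56 million (jobless and actively searching, or on temporary layoff).
Labor force = 153.76 + 9.56 = 163.32 million.
Not in labor force = 12.55 + 34.60 + 3.93 + 30.66 = 81.74 million (those not working and not actively searching are outside the labor force — including those who want a job but have given up searching).
Civilian working-age population = 163.32 + 81.74 = 245.06 million.
Unemployment rate = 9.56 / 163.32 = 5.85%.
Labor force participation rate = 163.32 / 245.06 = 66.64%.

Unemployment rate ≈ 5.85%; labor force participation rate ≈ 66.64%.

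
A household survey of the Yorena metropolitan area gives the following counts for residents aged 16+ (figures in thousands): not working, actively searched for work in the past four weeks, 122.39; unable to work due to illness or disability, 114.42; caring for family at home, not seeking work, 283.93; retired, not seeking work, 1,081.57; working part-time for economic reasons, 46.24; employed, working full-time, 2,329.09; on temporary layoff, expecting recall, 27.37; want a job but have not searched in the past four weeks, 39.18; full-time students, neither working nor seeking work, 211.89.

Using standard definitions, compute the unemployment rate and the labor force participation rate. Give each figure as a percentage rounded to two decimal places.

Employed = 46.24 + 2,329.09 = 2,375.33 thousand (anyone who worked, including part-time for economic reasons, counts as employed).
Unemployed = 122.39 + 27.37 = 149.76 thousand (jobless and actively searching, or on temporary layoff).
Labor force = 2,375.33 + 149.76 = 2,525.09 thousand.
Not in labor force = 114.42 + 283.93 + 1,081.57 + 39.18 + 211.89 = 1,730.99 thousand (those not working and not actively searching are outside the labor force — including those who want a job but have given up searching).
Civilian working-age population = 2,525.09 + 1,730.99 = 4,256.08 thousand.
Unemployment rate = 149.76 / 2,525.09 = 5.93%.
Labor force participation rate = 2,525.09 / 4,256.08 = 59.33%.

Unemployment rate ≈ 5.93%; labor force participation rate ≈ 59.33%.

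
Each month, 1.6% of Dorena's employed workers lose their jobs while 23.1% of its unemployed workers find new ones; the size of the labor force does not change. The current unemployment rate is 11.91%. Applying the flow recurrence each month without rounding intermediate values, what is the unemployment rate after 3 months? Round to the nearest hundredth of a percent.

With a fixed labor force, u_{t+1} = u_t + s·(1−u_t) − f·u_t = u_t·(1−s−f) + s.
Here 1−s−f = 0.753 and s = 0.016.
u_1 = 0.119100 × 0.753 + 0.016 = 0.105682.
u_2 = 0.105682 × 0.753 + 0.016 = 0.095579.
u_3 = 0.095579 × 0.753 + 0.016 = 0.087971.

Unemployment rate after three months ≈ 8.80%.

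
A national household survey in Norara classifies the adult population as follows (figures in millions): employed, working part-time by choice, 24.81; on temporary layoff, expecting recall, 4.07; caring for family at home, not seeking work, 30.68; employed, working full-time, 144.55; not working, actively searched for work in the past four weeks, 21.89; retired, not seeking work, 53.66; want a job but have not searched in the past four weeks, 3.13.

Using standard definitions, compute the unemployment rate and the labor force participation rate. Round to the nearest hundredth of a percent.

Employed = 24.81 + 144.55 = 169.36 million.
Unemployed = 4.07 + 21.89 = 25.96 million (jobless and actively searching, or on temporary layoff).
Labor force = 169.36 + 25.96 = 195.32 million.
Not in labor force = 30.68 + 53.66 + 3.13 = 87.47 million (those not working and not actively searching are outside the labor force — including those who want a job but have given up searching).
Civilian working-age population = 195.32 + 87.47 = 282.79 million.
Unemployment rate = 25.96 / 195.32 = 13.29%.
Labor force participation rate = 195.32 / 282.79 = 69.07%.

Unemployment rate ≈ 13.29%; labor force participation rate ≈ 69.07%.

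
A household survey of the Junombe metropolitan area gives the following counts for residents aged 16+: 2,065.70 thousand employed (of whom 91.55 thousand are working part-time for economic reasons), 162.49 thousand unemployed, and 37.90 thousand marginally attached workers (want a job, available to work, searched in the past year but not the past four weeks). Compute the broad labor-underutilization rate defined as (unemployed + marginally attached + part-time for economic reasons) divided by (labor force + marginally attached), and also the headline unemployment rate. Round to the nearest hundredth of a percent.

Labor force = 2,065.70 + 162.49 = 2,228.19 thousand.
Numerator = 162.49 + 37.90 + 91.55 = 291.94 thousand.
Denominator = 2,228.19 + 37.90 = 2,266.09 thousand.
Broad rate = 291.94 / 2,266.09 = 12.88%.
Headline unemployment rate = 162.49 / 2,228.19 = 7.29%.

Broad underutilization rate ≈ 12.88%; headline unemployment rate ≈ 7.29%.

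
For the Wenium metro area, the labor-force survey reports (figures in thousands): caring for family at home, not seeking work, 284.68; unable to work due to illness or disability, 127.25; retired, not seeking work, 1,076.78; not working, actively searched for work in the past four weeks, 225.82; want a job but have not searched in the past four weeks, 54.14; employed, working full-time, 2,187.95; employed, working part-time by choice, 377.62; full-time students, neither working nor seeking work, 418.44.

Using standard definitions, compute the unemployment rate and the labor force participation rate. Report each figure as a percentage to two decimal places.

Unemployment rate ≈ 8.09%; labor force participation rate ≈ 58.73%.

Employed = 2,187.95 + 377.62 = 2,565.57 thousand.
Unemployed = 225.82 thousand.
Labor force = 2,565.57 + 225.82 = 2,791.39 thousand.
Not in labor force = 284.68 + 127.25 + 1,076.78 + 54.14 + 418.44 = 1,961.29 thousand (those not working and not actively searching are outside the labor force — including those who want a job but have given up searching).
Civilian working-age population = 2,791.39 + 1,961.29 = 4,752.68 thousand.
Unemployment rate = 225.82 / 2,791.39 = 8.09%.
Labor force participation rate = 2,791.39 / 4,752.68 = 58.73%.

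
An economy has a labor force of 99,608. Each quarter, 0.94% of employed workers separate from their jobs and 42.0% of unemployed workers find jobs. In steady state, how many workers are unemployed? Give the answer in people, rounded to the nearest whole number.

About 2,181 are unemployed in steady state.

Steady-state unemployment rate u* = s/(s+f) = 0.94/(0.94+42.0) = 0.021891.
Unemployed = u* × labor force = 0.021891 × 99,608 ≈ 2,181.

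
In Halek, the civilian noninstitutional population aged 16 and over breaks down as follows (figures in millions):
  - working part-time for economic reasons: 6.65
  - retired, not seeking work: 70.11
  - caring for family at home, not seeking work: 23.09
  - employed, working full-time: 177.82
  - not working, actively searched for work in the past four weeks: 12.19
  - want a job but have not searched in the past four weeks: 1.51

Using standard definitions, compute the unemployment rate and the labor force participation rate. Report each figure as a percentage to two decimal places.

Employed = 6.65 + 177.82 = 184.47 million (anyone who worked, including part-time for economic reasons, counts as employed).
Unemployed = 12.19 million.
Labor force = 184.47 + 12.19 = 196.66 million.
Not in labor force = 70.11 + 23.09 + 1.51 = 94.71 million (those not working and not actively searching are outside the labor force — including those who want a job but have given up searching).
Civilian working-age population = 196.66 + 94.71 = 291.37 million.
Unemployment rate = 12.19 / 196.66 = 6.20%.
Labor force participation rate = 196.66 / 291.37 = 67.49%.

Unemployment rate ≈ 6.20%; labor force participation rate ≈ 67.49%.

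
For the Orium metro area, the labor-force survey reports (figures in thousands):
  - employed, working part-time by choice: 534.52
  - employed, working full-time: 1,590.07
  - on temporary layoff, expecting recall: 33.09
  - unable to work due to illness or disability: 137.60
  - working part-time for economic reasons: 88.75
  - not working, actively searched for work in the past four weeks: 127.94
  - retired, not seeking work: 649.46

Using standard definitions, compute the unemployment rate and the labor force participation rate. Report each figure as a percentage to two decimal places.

Unemployment rate ≈ 6.78%; labor force participation rate ≈ 75.10%.

Employed = 534.52 + 1,590.07 + 88.75 = 2,213.34 thousand (anyone who worked, including part-time for economic reasons, counts as employed).
Unemployed = 33.09 + 127.94 = 161.03 thousand (jobless and actively searching, or on temporary layoff).
Labor force = 2,213.34 + 161.03 = 2,374.37 thousand.
Not in labor force = 137.60 + 649.46 = 787.06 thousand (those not working and not actively searching are outside the labor force).
Civilian working-age population = 2,374.37 + 787.06 = 3,161.43 thousand.
Unemployment rate = 161.03 / 2,374.37 = 6.78%.
Labor force participation rate = 2,374.37 / 3,161.43 = 75.10%.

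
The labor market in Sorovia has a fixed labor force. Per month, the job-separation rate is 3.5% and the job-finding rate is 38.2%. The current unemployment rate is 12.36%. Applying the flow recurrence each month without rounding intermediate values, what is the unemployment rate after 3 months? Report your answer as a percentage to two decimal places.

Unemployment rate after three months ≈ 9.18%.

With a fixed labor force, u_{t+1} = u_t + s·(1−u_t) − f·u_t = u_t·(1−s−f) + s.
Here 1−s−f = 0.583 and s = 0.035.
u_1 = 0.123600 × 0.583 + 0.035 = 0.107059.
u_2 = 0.107059 × 0.583 + 0.035 = 0.097415.
u_3 = 0.097415 × 0.583 + 0.035 = 0.091793.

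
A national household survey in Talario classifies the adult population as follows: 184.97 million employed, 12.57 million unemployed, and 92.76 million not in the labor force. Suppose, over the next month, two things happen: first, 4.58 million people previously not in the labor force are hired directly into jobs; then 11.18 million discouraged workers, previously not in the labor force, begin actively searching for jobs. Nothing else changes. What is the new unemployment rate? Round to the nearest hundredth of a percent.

Initially, labor force = 184.97 + 12.57 = 197.54 million, so u = 12.57/197.54 = 6.36%.
After the first change, employed and labor force both rise by 4.58; unemployed unchanged → E = 189.55, U = 12.57, labor force = 202.12 million.
After the second change, unemployed and labor force both rise by 11.18 → E = 189.55, U = 23.75, labor force = 213.30 million.
New unemployment rate = 23.75 / 213.30 = 11.13%.

New unemployment rate ≈ 11.13%.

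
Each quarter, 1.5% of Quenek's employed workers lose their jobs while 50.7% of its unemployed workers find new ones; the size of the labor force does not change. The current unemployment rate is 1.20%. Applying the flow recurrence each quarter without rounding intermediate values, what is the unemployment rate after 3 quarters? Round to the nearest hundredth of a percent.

Unemployment rate after three quarters ≈ 2.69%.

With a fixed labor force, u_{t+1} = u_t + s·(1−u_t) − f·u_t = u_t·(1−s−f) + s.
Here 1−s−f = 0.478 and s = 0.015.
u_1 = 0.012000 × 0.478 + 0.015 = 0.020736.
u_2 = 0.020736 × 0.478 + 0.015 = 0.024912.
u_3 = 0.024912 × 0.478 + 0.015 = 0.026908.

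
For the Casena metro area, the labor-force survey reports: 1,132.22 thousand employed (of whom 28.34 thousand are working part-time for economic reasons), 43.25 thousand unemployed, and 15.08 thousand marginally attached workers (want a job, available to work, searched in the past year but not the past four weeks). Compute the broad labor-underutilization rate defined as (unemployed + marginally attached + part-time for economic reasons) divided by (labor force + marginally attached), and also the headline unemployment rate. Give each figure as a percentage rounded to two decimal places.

Broad underutilization rate ≈ 7.28%; headline unemployment rate ≈ 3.68%.

Labor force = 1,132.22 + 43.25 = 1,175.47 thousand.
Numerator = 43.25 + 15.08 + 28.34 = 86.67 thousand.
Denominator = 1,175.47 + 15.08 = 1,190.55 thousand.
Broad rate = 86.67 / 1,190.55 = 7.28%.
Headline unemployment rate = 43.25 / 1,175.47 = 3.68%.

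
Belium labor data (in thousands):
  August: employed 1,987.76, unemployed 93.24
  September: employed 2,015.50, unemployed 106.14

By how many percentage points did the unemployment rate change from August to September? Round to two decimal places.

The unemployment rate changed by +0.52 percentage points.

August: labor force = 1,987.76 + 93.24 = 2,081.00; u = 93.24/2,081.00 = 4.48%.
September: labor force = 2,015.50 + 106.14 = 2,121.64; u = 106.14/2,121.64 = 5.00%.
Change = 5.00% − 4.48% = +0.52 pp.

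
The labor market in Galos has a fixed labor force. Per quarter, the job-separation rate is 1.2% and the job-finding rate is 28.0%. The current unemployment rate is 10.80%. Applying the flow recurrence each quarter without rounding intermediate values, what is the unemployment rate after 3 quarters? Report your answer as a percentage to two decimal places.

Unemployment rate after three quarters ≈ 6.48%.

With a fixed labor force, u_{t+1} = u_t + s·(1−u_t) − f·u_t = u_t·(1−s−f) + s.
Here 1−s−f = 0.708 and s = 0.012.
u_1 = 0.108000 × 0.708 + 0.012 = 0.088464.
u_2 = 0.088464 × 0.708 + 0.012 = 0.074633.
u_3 = 0.074633 × 0.708 + 0.012 = 0.064840.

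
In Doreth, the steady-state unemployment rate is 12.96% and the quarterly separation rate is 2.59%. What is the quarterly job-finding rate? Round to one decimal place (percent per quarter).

Job-finding rate ≈ 17.4% per quarter.

From u* = s/(s+f): f = s·(1−u)/u.
f = 2.59 × (1 − 0.1296) / 0.1296 = 2.2543 / 0.1296 ≈ 17.4% per quarter.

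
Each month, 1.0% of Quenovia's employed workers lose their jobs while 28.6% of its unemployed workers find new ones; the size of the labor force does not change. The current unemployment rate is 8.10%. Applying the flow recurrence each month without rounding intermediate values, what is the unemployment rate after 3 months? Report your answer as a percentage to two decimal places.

Unemployment rate after three months ≈ 5.03%.

With a fixed labor force, u_{t+1} = u_t + s·(1−u_t) − f·u_t = u_t·(1−s−f) + s.
Here 1−s−f = 0.704 and s = 0.010.
u_1 = 0.081000 × 0.704 + 0.010 = 0.067024.
u_2 = 0.067024 × 0.704 + 0.010 = 0.057185.
u_3 = 0.057185 × 0.704 + 0.010 = 0.050258.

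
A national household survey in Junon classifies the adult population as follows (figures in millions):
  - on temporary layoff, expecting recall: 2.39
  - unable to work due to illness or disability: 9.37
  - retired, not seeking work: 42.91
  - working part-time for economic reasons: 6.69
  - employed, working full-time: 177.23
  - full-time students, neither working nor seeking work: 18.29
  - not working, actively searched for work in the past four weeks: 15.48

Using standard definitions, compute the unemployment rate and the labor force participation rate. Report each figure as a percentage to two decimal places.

Employed = 6.69 + 177.23 = 183.92 million (anyone who worked, including part-time for economic reasons, counts as employed).
Unemployed = 2.39 + 15.48 = 17.87 million (jobless and actively searching, or on temporary layoff).
Labor force = 183.92 + 17.87 = 201.79 million.
Not in labor force = 9.37 + 42.91 + 18.29 = 70.57 million (those not working and not actively searching are outside the labor force).
Civilian working-age population = 201.79 + 70.57 = 272.36 million.
Unemployment rate = 17.87 / 201.79 = 8.86%.
Labor force participation rate = 201.79 / 272.36 = 74.09%.

Unemployment rate ≈ 8.86%; labor force participation rate ≈ 74.09%.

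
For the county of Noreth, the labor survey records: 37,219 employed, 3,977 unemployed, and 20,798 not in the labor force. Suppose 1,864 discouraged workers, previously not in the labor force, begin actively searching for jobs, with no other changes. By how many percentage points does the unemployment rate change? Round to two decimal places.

Initially, labor force = 37,219 + 3,977 = 41,196, so u = 3,977/41,196 = 9.65%.
After the change, unemployed and labor force both rise by 1,864 → E = 37,219, U = 5,841, labor force = 43,060.
New unemployment rate = 5,841 / 43,060 = 13.56%.
Change = 13.56% − 9.65% = +3.91 percentage points.

The unemployment rate changes by +3.91 percentage points.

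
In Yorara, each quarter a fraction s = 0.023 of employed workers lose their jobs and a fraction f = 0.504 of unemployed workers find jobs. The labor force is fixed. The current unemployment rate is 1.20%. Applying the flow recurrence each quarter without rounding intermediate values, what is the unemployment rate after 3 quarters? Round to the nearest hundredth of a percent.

Unemployment rate after three quarters ≈ 4.03%.

With a fixed labor force, u_{t+1} = u_t + s·(1−u_t) − f·u_t = u_t·(1−s−f) + s.
Here 1−s−f = 0.473 and s = 0.023.
u_1 = 0.012000 × 0.473 + 0.023 = 0.028676.
u_2 = 0.028676 × 0.473 + 0.023 = 0.036564.
u_3 = 0.036564 × 0.473 + 0.023 = 0.040295.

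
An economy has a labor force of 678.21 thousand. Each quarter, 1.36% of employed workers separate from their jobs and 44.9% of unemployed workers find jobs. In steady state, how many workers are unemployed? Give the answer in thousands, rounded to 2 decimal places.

Steady-state unemployment rate u* = s/(s+f) = 1.36/(1.36+44.9) = 0.029399.
Unemployed = u* × labor force = 0.029399 × 678.21 ≈ 19.94 thousand.

About 19.94 thousand are unemployed in steady state.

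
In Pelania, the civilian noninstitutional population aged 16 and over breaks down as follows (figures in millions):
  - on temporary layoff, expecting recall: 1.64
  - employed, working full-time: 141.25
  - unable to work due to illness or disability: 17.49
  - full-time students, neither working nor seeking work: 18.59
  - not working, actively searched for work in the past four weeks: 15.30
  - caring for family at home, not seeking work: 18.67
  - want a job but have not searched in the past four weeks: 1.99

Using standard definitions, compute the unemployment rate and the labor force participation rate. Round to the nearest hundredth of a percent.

Unemployment rate ≈ 10.71%; labor force participation rate ≈ 73.60%.

Employed = 141.25 million.
Unemployed = 1.64 + 15.30 = 16.94 million (jobless and actively searching, or on temporary layoff).
Labor force = 141.25 + 16.94 = 158.19 million.
Not in labor force = 17.49 + 18.59 + 18.67 + 1.99 = 56.74 million (those not working and not actively searching are outside the labor force — including those who want a job but have given up searching).
Civilian working-age population = 158.19 + 56.74 = 214.93 million.
Unemployment rate = 16.94 / 158.19 = 10.71%.
Labor force participation rate = 158.19 / 214.93 = 73.60%.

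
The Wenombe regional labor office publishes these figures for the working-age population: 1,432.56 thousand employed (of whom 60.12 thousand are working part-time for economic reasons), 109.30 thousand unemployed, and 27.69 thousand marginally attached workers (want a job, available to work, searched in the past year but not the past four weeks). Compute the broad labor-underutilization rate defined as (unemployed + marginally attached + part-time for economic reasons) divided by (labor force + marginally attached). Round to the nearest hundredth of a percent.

Labor force = 1,432.56 + 109.30 = 1,541.86 thousand.
Numerator = 109.30 + 27.69 + 60.12 = 197.11 thousand.
Denominator = 1,541.86 + 27.69 = 1,569.55 thousand.
Broad rate = 197.11 / 1,569.55 = 12.56%.

Broad underutilization rate ≈ 12.56%.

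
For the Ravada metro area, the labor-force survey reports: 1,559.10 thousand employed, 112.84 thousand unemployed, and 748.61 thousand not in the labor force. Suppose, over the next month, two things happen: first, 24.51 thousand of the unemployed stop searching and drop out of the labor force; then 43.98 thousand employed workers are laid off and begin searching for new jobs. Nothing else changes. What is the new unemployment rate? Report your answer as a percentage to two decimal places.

New unemployment rate ≈ 8.03%.

Initially, labor force = 1,559.10 + 112.84 = 1,671.94 thousand, so u = 112.84/1,671.94 = 6.75%.
After the first change, unemployed and labor force both fall by 24.51 → E = 1,559.10, U = 88.33, labor force = 1,647.43 thousand.
After the second change, employed falls and unemployed rises by 43.98; labor force unchanged → E = 1,515.12, U = 132.31, labor force = 1,647.43 thousand.
New unemployment rate = 132.31 / 1,647.43 = 8.03%.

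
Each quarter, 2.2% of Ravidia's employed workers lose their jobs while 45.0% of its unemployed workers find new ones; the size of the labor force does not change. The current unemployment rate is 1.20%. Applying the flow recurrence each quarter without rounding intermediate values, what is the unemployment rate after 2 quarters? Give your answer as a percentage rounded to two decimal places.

With a fixed labor force, u_{t+1} = u_t + s·(1−u_t) − f·u_t = u_t·(1−s−f) + s.
Here 1−s−f = 0.528 and s = 0.022.
u_1 = 0.012000 × 0.528 + 0.022 = 0.028336.
u_2 = 0.028336 × 0.528 + 0.022 = 0.036961.

Unemployment rate after two quarters ≈ 3.70%.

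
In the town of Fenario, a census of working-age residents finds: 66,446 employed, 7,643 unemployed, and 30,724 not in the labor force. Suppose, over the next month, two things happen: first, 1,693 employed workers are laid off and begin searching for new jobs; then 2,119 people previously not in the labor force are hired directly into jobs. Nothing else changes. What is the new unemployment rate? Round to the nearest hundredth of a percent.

New unemployment rate ≈ 12.25%.

Initially, labor force = 66,446 + 7,643 = 74,089, so u = 7,643/74,089 = 10.32%.
After the first change, employed falls and unemployed rises by 1,693; labor force unchanged → E = 64,753, U = 9,336, labor force = 74,089.
After the second change, employed and labor force both rise by 2,119; unemployed unchanged → E = 66,872, U = 9,336, labor force = 76,208.
New unemployment rate = 9,336 / 76,208 = 12.25%.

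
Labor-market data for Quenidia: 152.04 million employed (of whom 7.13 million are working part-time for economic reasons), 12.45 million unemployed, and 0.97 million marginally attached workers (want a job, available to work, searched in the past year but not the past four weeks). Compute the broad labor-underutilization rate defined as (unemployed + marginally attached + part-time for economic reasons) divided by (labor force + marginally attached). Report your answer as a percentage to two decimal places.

Broad underutilization rate ≈ 12.42%.

Labor force = 152.04 + 12.45 = 164.49 million.
Numerator = 12.45 + 0.97 + 7.13 = 20.55 million.
Denominator = 164.49 + 0.97 = 165.46 million.
Broad rate = 20.55 / 165.46 = 12.42%.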